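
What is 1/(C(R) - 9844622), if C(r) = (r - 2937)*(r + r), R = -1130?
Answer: -1/653202 ≈ -1.5309e-6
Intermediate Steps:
C(r) = 2*r*(-2937 + r) (C(r) = (-2937 + r)*(2*r) = 2*r*(-2937 + r))
1/(C(R) - 9844622) = 1/(2*(-1130)*(-2937 - 1130) - 9844622) = 1/(2*(-1130)*(-4067) - 9844622) = 1/(9191420 - 9844622) = 1/(-653202) = -1/653202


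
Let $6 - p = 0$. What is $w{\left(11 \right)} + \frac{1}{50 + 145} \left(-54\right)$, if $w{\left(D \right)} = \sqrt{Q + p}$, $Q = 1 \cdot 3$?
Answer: $\frac{177}{65} \approx 2.7231$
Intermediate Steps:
$p = 6$ ($p = 6 - 0 = 6 + 0 = 6$)
$Q = 3$
$w{\left(D \right)} = 3$ ($w{\left(D \right)} = \sqrt{3 + 6} = \sqrt{9} = 3$)
$w{\left(11 \right)} + \frac{1}{50 + 145} \left(-54\right) = 3 + \frac{1}{50 + 145} \left(-54\right) = 3 + \frac{1}{195} \left(-54\right) = 3 - \frac{18}{65} = \frac{177}{65}$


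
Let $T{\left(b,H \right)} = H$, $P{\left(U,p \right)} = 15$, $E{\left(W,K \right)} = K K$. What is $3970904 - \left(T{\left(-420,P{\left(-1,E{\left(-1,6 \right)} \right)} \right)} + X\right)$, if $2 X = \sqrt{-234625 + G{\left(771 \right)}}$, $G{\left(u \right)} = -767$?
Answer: $3970889 - 4 i \sqrt{3678} \approx 3.9709 \cdot 10^{6} - 242.59 i$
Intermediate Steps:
$E{\left(W,K \right)} = K^{2}$
$X = 4 i \sqrt{3678}$ ($X = \frac{\sqrt{-234625 - 767}}{2} = \frac{\sqrt{-235392}}{2} = \frac{8 i \sqrt{3678}}{2} = 4 i \sqrt{3678} \approx 242.59 i$)
$3970904 - \left(T{\left(-420,P{\left(-1,E{\left(-1,6 \right)} \right)} \right)} + X\right) = 3970904 - \left(15 + 4 i \sqrt{3678}\right) = 3970889 - 4 i \sqrt{3678}$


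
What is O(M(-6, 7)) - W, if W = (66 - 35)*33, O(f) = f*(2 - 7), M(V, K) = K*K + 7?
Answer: -1303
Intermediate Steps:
M(V, K) = 7 + K² (M(V, K) = K² + 7 = 7 + K²)
O(f) = -5*f (O(f) = f*(-5) = -5*f)
W = 1023 (W = 31*33 = 1023)
O(M(-6, 7)) - W = -5*(7 + 7²) - 1*1023 = -5*(7 + 49) - 1023 = -5*56 - 1023 = -280 - 1023 = -1303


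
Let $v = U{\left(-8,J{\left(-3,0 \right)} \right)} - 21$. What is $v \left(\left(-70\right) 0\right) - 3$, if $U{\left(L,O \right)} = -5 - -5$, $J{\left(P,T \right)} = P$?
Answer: $-3$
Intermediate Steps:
$U{\left(L,O \right)} = 0$ ($U{\left(L,O \right)} = -5 + 5 = 0$)
$v = -21$ ($v = 0 - 21 = -21$)
$v \left(\left(-70\right) 0\right) - 3 = - 21 \left(\left(-70\right) 0\right) - 3 = \left(-21\right) 0 - 3 = 0 - 3 = -3$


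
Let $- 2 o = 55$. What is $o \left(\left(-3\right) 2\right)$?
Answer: $165$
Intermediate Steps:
$o = - \frac{55}{2}$ ($o = \left(- \frac{1}{2}\right) 55 = - \frac{55}{2} \approx -27.5$)
$o \left(\left(-3\right) 2\right) = - \frac{55 \left(\left(-3\right) 2\right)}{2} = \left(- \frac{55}{2}\right) \left(-6\right) = 165$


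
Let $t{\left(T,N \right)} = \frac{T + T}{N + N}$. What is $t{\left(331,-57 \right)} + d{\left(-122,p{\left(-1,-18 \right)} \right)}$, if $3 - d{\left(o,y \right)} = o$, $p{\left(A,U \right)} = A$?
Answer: $\frac{6794}{57} \approx 119.19$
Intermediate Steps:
$d{\left(o,y \right)} = 3 - o$
$t{\left(T,N \right)} = \frac{T}{N}$ ($t{\left(T,N \right)} = \frac{2 T}{2 N} = 2 T \frac{1}{2 N} = \frac{T}{N}$)
$t{\left(331,-57 \right)} + d{\left(-122,p{\left(-1,-18 \right)} \right)} = \frac{331}{-57} + \left(3 - -122\right) = 331 \left(- \frac{1}{57}\right) + \left(3 + 122\right) = - \frac{331}{57} + 125 = \frac{6794}{57}$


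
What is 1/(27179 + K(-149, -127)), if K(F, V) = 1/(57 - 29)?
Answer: 28/761013 ≈ 3.6793e-5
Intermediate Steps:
K(F, V) = 1/28
1/(27179 + K(-149, -127)) = 1/(27179 + 1/28) = 1/(761013/28) = 28/761013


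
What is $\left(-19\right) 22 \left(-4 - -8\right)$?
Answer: $-1672$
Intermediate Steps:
$\left(-19\right) 22 \left(-4 - -8\right) = - 418 \left(-4 + 8\right) = \left(-418\right) 4 = -1672$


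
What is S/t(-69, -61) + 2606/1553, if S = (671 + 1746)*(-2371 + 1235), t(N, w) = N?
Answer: 4264270550/107157 ≈ 39795.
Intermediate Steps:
S = -2745712 (S = 2417*(-1136) = -2745712)
S/t(-69, -61) + 2606/1553 = -2745712/(-69) + 2606/1553 = -2745712*(-1/69) + 2606*(1/1553) = 2745712/69 + 2606/1553 = 4264270550/107157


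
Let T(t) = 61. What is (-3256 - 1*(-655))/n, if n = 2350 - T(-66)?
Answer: -867/763 ≈ -1.1363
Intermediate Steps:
n = 2289 (n = 2350 - 1*61 = 2350 - 61 = 2289)
(-3256 - 1*(-655))/n = (-3256 - 1*(-655))/2289 = (-3256 + 655)*(1/2289) = -2601*1/2289 = -867/763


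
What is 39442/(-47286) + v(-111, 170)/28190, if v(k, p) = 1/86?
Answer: -1292172581/1549153260 ≈ -0.83412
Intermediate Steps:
v(k, p) = 1/86
39442/(-47286) + v(-111, 170)/28190 = 39442/(-47286) + (1/86)/28190 = 39442*(-1/47286) + (1/86)*(1/28190) = -533/639 + 1/2424340 = -1292172581/1549153260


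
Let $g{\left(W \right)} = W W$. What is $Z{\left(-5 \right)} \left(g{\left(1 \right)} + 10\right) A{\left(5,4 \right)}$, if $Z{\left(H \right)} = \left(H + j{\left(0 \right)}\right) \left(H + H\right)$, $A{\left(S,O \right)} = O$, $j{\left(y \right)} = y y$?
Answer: $2200$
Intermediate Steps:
$j{\left(y \right)} = y^{2}$
$g{\left(W \right)} = W^{2}$
$Z{\left(H \right)} = 2 H^{2}$ ($Z{\left(H \right)} = \left(H + 0^{2}\right) \left(H + H\right) = \left(H + 0\right) 2 H = H 2 H = 2 H^{2}$)
$Z{\left(-5 \right)} \left(g{\left(1 \right)} + 10\right) A{\left(5,4 \right)} = 2 \left(-5\right)^{2} \left(1^{2} + 10\right) 4 = 2 \cdot 25 \left(1 + 10\right) 4 = 50 \cdot 11 \cdot 4 = 550 \cdot 4 = 2200$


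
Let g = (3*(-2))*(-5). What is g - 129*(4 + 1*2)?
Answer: -744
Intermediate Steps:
g = 30 (g = -6*(-5) = 30)
g - 129*(4 + 1*2) = 30 - 129*(4 + 1*2) = 30 - 129*(4 + 2) = 30 - 129*6 = 30 - 774 = -744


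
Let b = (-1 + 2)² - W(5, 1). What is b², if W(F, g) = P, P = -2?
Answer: 9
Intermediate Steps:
W(F, g) = -2
b = 3 (b = (-1 + 2)² - 1*(-2) = 1² + 2 = 1 + 2 = 3)
b² = 3² = 9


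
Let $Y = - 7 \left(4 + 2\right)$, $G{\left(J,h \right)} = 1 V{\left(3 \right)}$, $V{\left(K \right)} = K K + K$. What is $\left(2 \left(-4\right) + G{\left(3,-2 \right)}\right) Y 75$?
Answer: $-12600$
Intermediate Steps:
$V{\left(K \right)} = K + K^{2}$ ($V{\left(K \right)} = K^{2} + K = K + K^{2}$)
$G{\left(J,h \right)} = 12$ ($G{\left(J,h \right)} = 1 \cdot 3 \left(1 + 3\right) = 1 \cdot 3 \cdot 4 = 1 \cdot 12 = 12$)
$Y = -42$ ($Y = \left(-7\right) 6 = -42$)
$\left(2 \left(-4\right) + G{\left(3,-2 \right)}\right) Y 75 = \left(2 \left(-4\right) + 12\right) \left(-42\right) 75 = \left(-8 + 12\right) \left(-42\right) 75 = 4 \left(-42\right) 75 = \left(-168\right) 75 = -12600$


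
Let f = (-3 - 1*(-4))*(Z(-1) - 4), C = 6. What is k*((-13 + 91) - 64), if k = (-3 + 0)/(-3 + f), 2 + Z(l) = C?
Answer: 14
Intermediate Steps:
Z(l) = 4 (Z(l) = -2 + 6 = 4)
f = 0 (f = (-3 - 1*(-4))*(4 - 4) = (-3 + 4)*0 = 1*0 = 0)
k = 1 (k = (-3 + 0)/(-3 + 0) = -3/(-3) = -3*(-1/3) = 1)
k*((-13 + 91) - 64) = 1*((-13 + 91) - 64) = 1*(78 - 64) = 1*14 = 14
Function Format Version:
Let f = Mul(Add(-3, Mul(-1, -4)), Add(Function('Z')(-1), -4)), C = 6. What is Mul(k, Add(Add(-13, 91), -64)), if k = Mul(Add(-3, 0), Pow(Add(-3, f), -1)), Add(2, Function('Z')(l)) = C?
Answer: 14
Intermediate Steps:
Function('Z')(l) = 4 (Function('Z')(l) = Add(-2, 6) = 4)
f = 0 (f = Mul(Add(-3, Mul(-1, -4)), Add(4, -4)) = Mul(Add(-3, 4), 0) = Mul(1, 0) = 0)
k = 1 (k = Mul(Add(-3, 0), Pow(Add(-3, 0), -1)) = Mul(-3, Pow(-3, -1)) = Mul(-3, Rational(-1, 3)) = 1)
Mul(k, Add(Add(-13, 91), -64)) = Mul(1, Add(Add(-13, 91), -64)) = Mul(1, Add(78, -64)) = Mul(1, 14) = 14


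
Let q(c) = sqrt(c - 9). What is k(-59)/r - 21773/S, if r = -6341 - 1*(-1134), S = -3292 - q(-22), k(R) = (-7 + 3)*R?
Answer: 370663058592/56429795065 - 21773*I*sqrt(31)/10837295 ≈ 6.5686 - 0.011186*I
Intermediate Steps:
k(R) = -4*R
q(c) = sqrt(-9 + c)
S = -3292 - I*sqrt(31) (S = -3292 - sqrt(-9 - 22) = -3292 - sqrt(-31) = -3292 - I*sqrt(31) ≈ -3292.0 - 5.5678*I)
r = -5207 (r = -6341 + 1134 = -5207)
k(-59)/r - 21773/S = -4*(-59)/(-5207) - 21773/(-3292 - I*sqrt(31)) = 236*(-1/5207) - 21773/(-3292 - I*sqrt(31)) = -236/5207 - 21773/(-3292 - I*sqrt(31))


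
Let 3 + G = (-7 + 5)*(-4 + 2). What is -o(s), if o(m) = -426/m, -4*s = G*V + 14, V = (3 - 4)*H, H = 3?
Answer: -1704/11 ≈ -154.91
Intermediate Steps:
G = 1 (G = -3 + (-7 + 5)*(-4 + 2) = -3 - 2*(-2) = -3 + 4 = 1)
V = -3 (V = (3 - 4)*3 = -1*3 = -3)
s = -11/4 (s = -(1*(-3) + 14)/4 = -(-3 + 14)/4 = -¼*11 = -11/4 ≈ -2.7500)
-o(s) = -(-426)/(-11/4) = -(-426)*(-4)/11 = -1*1704/11 = -1704/11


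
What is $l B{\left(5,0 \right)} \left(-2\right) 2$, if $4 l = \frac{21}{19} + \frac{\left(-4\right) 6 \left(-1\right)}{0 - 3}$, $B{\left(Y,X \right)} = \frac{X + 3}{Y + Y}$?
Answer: $\frac{393}{190} \approx 2.0684$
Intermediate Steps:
$B{\left(Y,X \right)} = \frac{3 + X}{2 Y}$
$l = - \frac{131}{76}$ ($l = \frac{\frac{21}{19} + \frac{\left(-4\right) 6 \left(-1\right)}{0 - 3}}{4} = \frac{21 \cdot \frac{1}{19} + \frac{\left(-24\right) \left(-1\right)}{-3}}{4} = \frac{\frac{21}{19} + 24 \left(- \frac{1}{3}\right)}{4} = \frac{\frac{21}{19} - 8}{4} = \frac{1}{4} \left(- \frac{131}{19}\right) = - \frac{131}{76} \approx -1.7237$)
$l B{\left(5,0 \right)} \left(-2\right) 2 = - \frac{131 \frac{3 + 0}{2 \cdot 5} \left(-2\right) 2}{76} = - \frac{131 \cdot \frac{1}{2} \cdot \frac{1}{5} \cdot 3 \left(-2\right) 2}{76} = - \frac{131 \cdot \frac{3}{10} \left(-2\right) 2}{76} = - \frac{131 \left(\left(- \frac{3}{5}\right) 2\right)}{76} = \left(- \frac{131}{76}\right) \left(- \frac{6}{5}\right) = \frac{393}{190}$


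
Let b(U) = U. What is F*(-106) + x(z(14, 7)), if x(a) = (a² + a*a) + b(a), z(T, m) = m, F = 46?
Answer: -4771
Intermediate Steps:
x(a) = a + 2*a² (x(a) = (a² + a*a) + a = (a² + a²) + a = 2*a² + a = a + 2*a²)
F*(-106) + x(z(14, 7)) = 46*(-106) + 7*(1 + 2*7) = -4876 + 7*(1 + 14) = -4876 + 7*15 = -4876 + 105 = -4771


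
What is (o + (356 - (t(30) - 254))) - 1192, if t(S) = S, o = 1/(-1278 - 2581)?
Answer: -2361709/3859 ≈ -612.00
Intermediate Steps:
o = -1/3859 (o = 1/(-3859) = -1/3859 ≈ -0.00025913)
(o + (356 - (t(30) - 254))) - 1192 = (-1/3859 + (356 - (30 - 254))) - 1192 = (-1/3859 + (356 - 1*(-224))) - 1192 = (-1/3859 + (356 + 224)) - 1192 = (-1/3859 + 580) - 1192 = 2238219/3859 - 1192 = -2361709/3859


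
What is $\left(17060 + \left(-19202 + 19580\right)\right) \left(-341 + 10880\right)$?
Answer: $183779082$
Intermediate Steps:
$\left(17060 + \left(-19202 + 19580\right)\right) \left(-341 + 10880\right) = \left(17060 + 378\right) 10539 = 17438 \cdot 10539 = 183779082$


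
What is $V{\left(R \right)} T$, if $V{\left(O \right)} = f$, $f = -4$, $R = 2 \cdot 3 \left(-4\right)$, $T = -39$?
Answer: $156$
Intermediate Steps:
$R = -24$ ($R = 6 \left(-4\right) = -24$)
$V{\left(O \right)} = -4$
$V{\left(R \right)} T = \left(-4\right) \left(-39\right) = 156$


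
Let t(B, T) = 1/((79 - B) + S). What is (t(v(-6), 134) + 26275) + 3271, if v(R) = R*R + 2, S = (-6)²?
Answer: 2275043/77 ≈ 29546.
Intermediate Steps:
S = 36
v(R) = 2 + R² (v(R) = R² + 2 = 2 + R²)
t(B, T) = 1/(115 - B) (t(B, T) = 1/((79 - B) + 36) = 1/(115 - B))
(t(v(-6), 134) + 26275) + 3271 = (1/(115 - (2 + (-6)²)) + 26275) + 3271 = (1/(115 - (2 + 36)) + 26275) + 3271 = (1/(115 - 1*38) + 26275) + 3271 = (1/(115 - 38) + 26275) + 3271 = (1/77 + 26275) + 3271 = 2023176/77 + 3271 = 2275043/77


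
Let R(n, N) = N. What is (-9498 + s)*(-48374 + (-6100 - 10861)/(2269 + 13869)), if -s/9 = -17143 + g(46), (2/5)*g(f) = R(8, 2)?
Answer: -56499124941156/8069 ≈ -7.0020e+9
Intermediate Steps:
g(f) = 5 (g(f) = (5/2)*2 = 5)
s = 154242 (s = -9*(-17143 + 5) = -9*(-17138) = 154242)
(-9498 + s)*(-48374 + (-6100 - 10861)/(2269 + 13869)) = (-9498 + 154242)*(-48374 + (-6100 - 10861)/(2269 + 13869)) = 144744*(-48374 - 16961/16138) = 144744*(-780676573/16138) = -56499124941156/8069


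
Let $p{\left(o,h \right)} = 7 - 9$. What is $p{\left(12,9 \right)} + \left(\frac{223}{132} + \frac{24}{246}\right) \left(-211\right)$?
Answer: $- \frac{2051405}{5412} \approx -379.05$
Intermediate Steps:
$p{\left(o,h \right)} = -2$ ($p{\left(o,h \right)} = 7 - 9 = -2$)
$p{\left(12,9 \right)} + \left(\frac{223}{132} + \frac{24}{246}\right) \left(-211\right) = -2 + \left(\frac{223}{132} + \frac{24}{246}\right) \left(-211\right) = -2 + \left(223 \cdot \frac{1}{132} + 24 \cdot \frac{1}{246}\right) \left(-211\right) = -2 + \left(\frac{223}{132} + \frac{4}{41}\right) \left(-211\right) = -2 + \frac{9671}{5412} \left(-211\right) = -2 - \frac{2040581}{5412} = - \frac{2051405}{5412}$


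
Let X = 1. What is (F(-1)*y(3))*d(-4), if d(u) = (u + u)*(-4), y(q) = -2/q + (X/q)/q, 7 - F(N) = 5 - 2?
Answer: -640/9 ≈ -71.111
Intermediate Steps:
F(N) = 4 (F(N) = 7 - (5 - 2) = 7 - 1*3 = 7 - 3 = 4)
y(q) = q⁻² - 2/q (y(q) = -2/q + (1/q)/q = -2/q + 1/(q*q) = -2/q + q⁻² = q⁻² - 2/q)
d(u) = -8*u (d(u) = (2*u)*(-4) = -8*u)
(F(-1)*y(3))*d(-4) = (4*((1 - 2*3)/3²))*(-8*(-4)) = (4*((1 - 6)/9))*32 = (4*((⅑)*(-5)))*32 = (4*(-5/9))*32 = -20/9*32 = -640/9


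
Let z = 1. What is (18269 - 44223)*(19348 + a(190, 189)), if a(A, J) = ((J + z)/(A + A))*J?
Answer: -504610645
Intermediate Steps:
a(A, J) = J*(1 + J)/(2*A) (a(A, J) = ((J + 1)/(A + A))*J = ((1 + J)/((2*A)))*J = ((1 + J)*(1/(2*A)))*J = ((1 + J)/(2*A))*J = J*(1 + J)/(2*A))
(18269 - 44223)*(19348 + a(190, 189)) = (18269 - 44223)*(19348 + (½)*189*(1 + 189)/190) = -25954*(19348 + (½)*189*(1/190)*190) = -25954*(19348 + 189/2) = -25954*38885/2 = -504610645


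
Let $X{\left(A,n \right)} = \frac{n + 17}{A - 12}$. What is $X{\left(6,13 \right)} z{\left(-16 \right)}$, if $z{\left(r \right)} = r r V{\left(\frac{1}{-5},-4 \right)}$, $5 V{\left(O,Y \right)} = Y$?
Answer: $1024$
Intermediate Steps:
$V{\left(O,Y \right)} = \frac{Y}{5}$
$z{\left(r \right)} = - \frac{4 r^{2}}{5}$ ($z{\left(r \right)} = r r \frac{1}{5} \left(-4\right) = r^{2} \left(- \frac{4}{5}\right) = - \frac{4 r^{2}}{5}$)
$X{\left(A,n \right)} = \frac{17 + n}{-12 + A}$
$X{\left(6,13 \right)} z{\left(-16 \right)} = \frac{17 + 13}{-12 + 6} \left(- \frac{4 \left(-16\right)^{2}}{5}\right) = \frac{1}{-6} \cdot 30 \left(\left(- \frac{4}{5}\right) 256\right) = \left(- \frac{1}{6}\right) 30 \left(- \frac{1024}{5}\right) = \left(-5\right) \left(- \frac{1024}{5}\right) = 1024$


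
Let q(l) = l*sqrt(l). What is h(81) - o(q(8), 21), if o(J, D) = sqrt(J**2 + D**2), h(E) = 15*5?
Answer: 75 - sqrt(953) ≈ 44.129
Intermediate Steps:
q(l) = l**(3/2)
h(E) = 75
o(J, D) = sqrt(D**2 + J**2)
h(81) - o(q(8), 21) = 75 - sqrt(21**2 + (8**(3/2))**2) = 75 - sqrt(441 + (16*sqrt(2))**2) = 75 - sqrt(441 + 512) = 75 - sqrt(953)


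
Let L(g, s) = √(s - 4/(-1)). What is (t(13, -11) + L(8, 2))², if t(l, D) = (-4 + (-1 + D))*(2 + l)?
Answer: (240 - √6)² ≈ 56430.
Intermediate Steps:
L(g, s) = √(4 + s) (L(g, s) = √(s - 4*(-1)) = √(s + 4) = √(4 + s))
t(l, D) = (-5 + D)*(2 + l)
(t(13, -11) + L(8, 2))² = ((-10 - 5*13 + 2*(-11) - 11*13) + √(4 + 2))² = ((-10 - 65 - 22 - 143) + √6)² = (-240 + √6)²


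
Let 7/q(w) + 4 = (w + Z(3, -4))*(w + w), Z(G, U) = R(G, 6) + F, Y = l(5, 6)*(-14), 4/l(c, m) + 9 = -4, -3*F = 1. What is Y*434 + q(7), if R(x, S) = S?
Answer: 972181/520 ≈ 1869.6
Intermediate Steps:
F = -⅓ (F = -⅓*1 = -⅓ ≈ -0.33333)
l(c, m) = -4/13 (l(c, m) = 4/(-9 - 4) = 4/(-13) = 4*(-1/13) = -4/13)
Y = 56/13 (Y = -4/13*(-14) = 56/13 ≈ 4.3077)
Z(G, U) = 17/3 (Z(G, U) = 6 - ⅓ = 17/3)
q(w) = 7/(-4 + 2*w*(17/3 + w)) (q(w) = 7/(-4 + (w + 17/3)*(w + w)) = 7/(-4 + (17/3 + w)*(2*w)) = 7/(-4 + 2*w*(17/3 + w)))
Y*434 + q(7) = (56/13)*434 + 21/(2*(-6 + 3*7² + 17*7)) = 24304/13 + 21/(2*(-6 + 3*49 + 119)) = 24304/13 + 21/(2*(-6 + 147 + 119)) = 24304/13 + (21/2)/260 = 24304/13 + (21/2)*(1/260) = 24304/13 + 21/520 = 972181/520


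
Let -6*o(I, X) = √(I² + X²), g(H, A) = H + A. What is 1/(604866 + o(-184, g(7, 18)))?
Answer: 21775176/13171063571935 + 174*√41/13171063571935 ≈ 1.6533e-6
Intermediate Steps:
g(H, A) = A + H
o(I, X) = -√(I² + X²)/6
1/(604866 + o(-184, g(7, 18))) = 1/(604866 - √((-184)² + (18 + 7)²)/6) = 1/(604866 - √(33856 + 25²)/6) = 1/(604866 - √(33856 + 625)/6) = 1/(604866 - 29*√41/6)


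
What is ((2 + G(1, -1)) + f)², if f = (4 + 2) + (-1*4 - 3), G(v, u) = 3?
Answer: 16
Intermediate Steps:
f = -1 (f = 6 + (-4 - 3) = 6 - 7 = -1)
((2 + G(1, -1)) + f)² = ((2 + 3) - 1)² = (5 - 1)² = 4² = 16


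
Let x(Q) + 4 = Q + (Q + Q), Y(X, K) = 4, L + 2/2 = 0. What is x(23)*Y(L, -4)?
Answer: 260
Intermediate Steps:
L = -1 (L = -1 + 0 = -1)
x(Q) = -4 + 3*Q (x(Q) = -4 + (Q + (Q + Q)) = -4 + (Q + 2*Q) = -4 + 3*Q)
x(23)*Y(L, -4) = (-4 + 3*23)*4 = (-4 + 69)*4 = 65*4 = 260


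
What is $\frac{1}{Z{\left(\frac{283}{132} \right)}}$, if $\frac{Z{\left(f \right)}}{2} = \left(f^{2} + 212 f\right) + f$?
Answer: $\frac{8712}{8036917} \approx 0.001084$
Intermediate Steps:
$Z{\left(f \right)} = 2 f^{2} + 426 f$ ($Z{\left(f \right)} = 2 \left(\left(f^{2} + 212 f\right) + f\right) = 2 \left(f^{2} + 213 f\right) = 2 f^{2} + 426 f$)
$\frac{1}{Z{\left(\frac{283}{132} \right)}} = \frac{1}{2 \cdot \frac{283}{132} \left(213 + \frac{283}{132}\right)} = \frac{1}{2 \cdot \frac{283}{132} \cdot \frac{28399}{132}} = \frac{1}{\frac{8036917}{8712}} = \frac{8712}{8036917}$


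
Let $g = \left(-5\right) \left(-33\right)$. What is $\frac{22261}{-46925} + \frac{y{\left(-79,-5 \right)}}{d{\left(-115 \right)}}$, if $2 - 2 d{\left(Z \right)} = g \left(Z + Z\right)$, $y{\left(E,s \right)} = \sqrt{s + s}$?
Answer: $- \frac{22261}{46925} + \frac{i \sqrt{10}}{18976} \approx -0.4744 + 0.00016665 i$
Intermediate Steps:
$y{\left(E,s \right)} = \sqrt{2} \sqrt{s}$ ($y{\left(E,s \right)} = \sqrt{2 s} = \sqrt{2} \sqrt{s}$)
$g = 165$
$d{\left(Z \right)} = 1 - 165 Z$ ($d{\left(Z \right)} = 1 - \frac{165 \left(Z + Z\right)}{2} = 1 - \frac{165 \cdot 2 Z}{2} = 1 - \frac{330 Z}{2} = 1 - 165 Z$)
$\frac{22261}{-46925} + \frac{y{\left(-79,-5 \right)}}{d{\left(-115 \right)}} = \frac{22261}{-46925} + \frac{\sqrt{2} \sqrt{-5}}{1 - -18975} = 22261 \left(- \frac{1}{46925}\right) + \frac{\sqrt{2} i \sqrt{5}}{1 + 18975} = - \frac{22261}{46925} + \frac{i \sqrt{10}}{18976}$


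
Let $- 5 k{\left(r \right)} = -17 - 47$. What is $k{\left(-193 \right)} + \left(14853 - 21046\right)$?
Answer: $- \frac{30901}{5} \approx -6180.2$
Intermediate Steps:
$k{\left(r \right)} = \frac{64}{5}$ ($k{\left(r \right)} = - \frac{-17 - 47}{5} = \left(- \frac{1}{5}\right) \left(-64\right) = \frac{64}{5}$)
$k{\left(-193 \right)} + \left(14853 - 21046\right) = \frac{64}{5} + \left(14853 - 21046\right) = \frac{64}{5} - 6193 = - \frac{30901}{5}$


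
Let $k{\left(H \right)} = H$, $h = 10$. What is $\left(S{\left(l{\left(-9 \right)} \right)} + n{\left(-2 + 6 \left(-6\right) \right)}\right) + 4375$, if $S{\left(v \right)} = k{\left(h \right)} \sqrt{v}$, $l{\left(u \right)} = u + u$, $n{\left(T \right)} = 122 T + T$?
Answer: $-299 + 30 i \sqrt{2} \approx -299.0 + 42.426 i$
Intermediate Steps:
$n{\left(T \right)} = 123 T$
$l{\left(u \right)} = 2 u$
$S{\left(v \right)} = 10 \sqrt{v}$
$\left(S{\left(l{\left(-9 \right)} \right)} + n{\left(-2 + 6 \left(-6\right) \right)}\right) + 4375 = \left(10 \sqrt{2 \left(-9\right)} + 123 \left(-2 + 6 \left(-6\right)\right)\right) + 4375 = \left(10 \sqrt{-18} + 123 \left(-2 - 36\right)\right) + 4375 = \left(10 \cdot 3 i \sqrt{2} + 123 \left(-38\right)\right) + 4375 = \left(30 i \sqrt{2} - 4674\right) + 4375 = \left(-4674 + 30 i \sqrt{2}\right) + 4375 = -299 + 30 i \sqrt{2}$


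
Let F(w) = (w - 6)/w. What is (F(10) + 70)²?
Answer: 123904/25 ≈ 4956.2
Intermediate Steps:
F(w) = (-6 + w)/w
(F(10) + 70)² = ((-6 + 10)/10 + 70)² = ((⅒)*4 + 70)² = (⅖ + 70)² = (352/5)² = 123904/25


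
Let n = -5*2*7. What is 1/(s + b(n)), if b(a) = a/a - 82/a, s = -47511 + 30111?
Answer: -35/608924 ≈ -5.7478e-5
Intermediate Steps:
n = -70 (n = -10*7 = -70)
s = -17400
b(a) = 1 - 82/a
1/(s + b(n)) = 1/(-17400 + (-82 - 70)/(-70)) = 1/(-17400 - 1/70*(-152)) = 1/(-17400 + 76/35) = 1/(-608924/35) = -35/608924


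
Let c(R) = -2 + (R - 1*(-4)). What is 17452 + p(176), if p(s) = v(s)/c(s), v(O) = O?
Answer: 1553316/89 ≈ 17453.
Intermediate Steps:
c(R) = 2 + R (c(R) = -2 + (R + 4) = -2 + (4 + R) = 2 + R)
p(s) = s/(2 + s)
17452 + p(176) = 17452 + 176/(2 + 176) = 17452 + 176/178 = 17452 + 176*(1/178) = 17452 + 88/89 = 1553316/89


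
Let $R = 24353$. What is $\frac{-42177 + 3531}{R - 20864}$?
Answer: $- \frac{12882}{1163} \approx -11.077$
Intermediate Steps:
$\frac{-42177 + 3531}{R - 20864} = \frac{-42177 + 3531}{24353 - 20864} = - \frac{38646}{3489} = \left(-38646\right) \frac{1}{3489} = - \frac{12882}{1163}$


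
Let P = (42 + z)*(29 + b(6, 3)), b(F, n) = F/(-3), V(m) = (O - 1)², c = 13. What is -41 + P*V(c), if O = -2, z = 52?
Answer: 22801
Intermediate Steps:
V(m) = 9 (V(m) = (-2 - 1)² = (-3)² = 9)
b(F, n) = -F/3 (b(F, n) = F*(-⅓) = -F/3)
P = 2538 (P = (42 + 52)*(29 - ⅓*6) = 94*(29 - 2) = 94*27 = 2538)
-41 + P*V(c) = -41 + 2538*9 = -41 + 22842 = 22801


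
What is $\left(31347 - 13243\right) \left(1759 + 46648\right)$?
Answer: $876360328$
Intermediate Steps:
$\left(31347 - 13243\right) \left(1759 + 46648\right) = 18104 \cdot 48407 = 876360328$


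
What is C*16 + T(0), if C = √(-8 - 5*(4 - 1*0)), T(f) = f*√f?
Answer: 32*I*√7 ≈ 84.664*I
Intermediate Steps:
T(f) = f^(3/2)
C = 2*I*√7 (C = √(-8 - 5*(4 + 0)) = √(-8 - 5*4) = √(-8 - 20) = √(-28) = 2*I*√7 ≈ 5.2915*I)
C*16 + T(0) = (2*I*√7)*16 + 0^(3/2) = 32*I*√7 + 0 = 32*I*√7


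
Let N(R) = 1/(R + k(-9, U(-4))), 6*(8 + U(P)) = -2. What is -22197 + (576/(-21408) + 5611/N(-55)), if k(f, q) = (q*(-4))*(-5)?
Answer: -846933056/669 ≈ -1.2660e+6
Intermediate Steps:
U(P) = -25/3 (U(P) = -8 + (⅙)*(-2) = -8 - ⅓ = -25/3)
k(f, q) = 20*q (k(f, q) = -4*q*(-5) = 20*q)
N(R) = 1/(-500/3 + R) (N(R) = 1/(R + 20*(-25/3)) = 1/(R - 500/3) = 1/(-500/3 + R))
-22197 + (576/(-21408) + 5611/N(-55)) = -22197 + (576/(-21408) + 5611/((3/(-500 + 3*(-55))))) = -22197 + (576*(-1/21408) + 5611/((3/(-500 - 165)))) = -22197 + (-6/223 + 5611/((3/(-665)))) = -22197 + (-6/223 + 5611/((3*(-1/665)))) = -22197 + (-6/223 + 5611/(-3/665)) = -22197 + (-6/223 + 5611*(-665/3)) = -22197 + (-6/223 - 3731315/3) = -22197 - 832083263/669 = -846933056/669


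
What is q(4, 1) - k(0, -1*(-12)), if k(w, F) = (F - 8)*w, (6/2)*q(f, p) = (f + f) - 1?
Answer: 7/3 ≈ 2.3333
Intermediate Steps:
q(f, p) = -⅓ + 2*f/3 (q(f, p) = ((f + f) - 1)/3 = (2*f - 1)/3 = (-1 + 2*f)/3 = -⅓ + 2*f/3)
k(w, F) = w*(-8 + F) (k(w, F) = (-8 + F)*w = w*(-8 + F))
q(4, 1) - k(0, -1*(-12)) = (-⅓ + (⅔)*4) - 0*(-8 - 1*(-12)) = (-⅓ + 8/3) - 0*(-8 + 12) = 7/3 - 0*4 = 7/3 - 1*0 = 7/3 + 0 = 7/3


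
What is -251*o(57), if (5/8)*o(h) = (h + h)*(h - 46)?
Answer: -2518032/5 ≈ -5.0361e+5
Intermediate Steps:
o(h) = 16*h*(-46 + h)/5 (o(h) = 8*((h + h)*(h - 46))/5 = 8*((2*h)*(-46 + h))/5 = 8*(2*h*(-46 + h))/5 = 16*h*(-46 + h)/5)
-251*o(57) = -4016*57*(-46 + 57)/5 = -4016*57*11/5 = -251*10032/5 = -2518032/5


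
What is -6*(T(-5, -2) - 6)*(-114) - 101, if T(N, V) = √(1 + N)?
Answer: -4205 + 1368*I ≈ -4205.0 + 1368.0*I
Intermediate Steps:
-6*(T(-5, -2) - 6)*(-114) - 101 = -6*(√(1 - 5) - 6)*(-114) - 101 = -6*(√(-4) - 6)*(-114) - 101 = -6*(2*I - 6)*(-114) - 101 = -6*(-6 + 2*I)*(-114) - 101 = (36 - 12*I)*(-114) - 101 = (-4104 + 1368*I) - 101 = -4205 + 1368*I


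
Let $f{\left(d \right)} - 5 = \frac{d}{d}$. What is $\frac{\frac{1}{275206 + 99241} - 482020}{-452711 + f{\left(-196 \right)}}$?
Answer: $\frac{180490942939}{169514029135} \approx 1.0648$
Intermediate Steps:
$f{\left(d \right)} = 6$ ($f{\left(d \right)} = 5 + \frac{d}{d} = 5 + 1 = 6$)
$\frac{\frac{1}{275206 + 99241} - 482020}{-452711 + f{\left(-196 \right)}} = \frac{\frac{1}{275206 + 99241} - 482020}{-452711 + 6} = \frac{\frac{1}{374447} - 482020}{-452705} = \left(\frac{1}{374447} - 482020\right) \left(- \frac{1}{452705}\right) = \left(- \frac{180490942939}{374447}\right) \left(- \frac{1}{452705}\right) = \frac{180490942939}{169514029135}$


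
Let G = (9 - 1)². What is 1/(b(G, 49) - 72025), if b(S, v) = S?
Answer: -1/71961 ≈ -1.3896e-5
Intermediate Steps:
G = 64 (G = 8² = 64)
1/(b(G, 49) - 72025) = 1/(64 - 72025) = 1/(-71961) = -1/71961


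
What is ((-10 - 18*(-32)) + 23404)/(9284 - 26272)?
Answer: -11985/8494 ≈ -1.4110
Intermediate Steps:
((-10 - 18*(-32)) + 23404)/(9284 - 26272) = ((-10 + 576) + 23404)/(-16988) = (566 + 23404)*(-1/16988) = 23970*(-1/16988) = -11985/8494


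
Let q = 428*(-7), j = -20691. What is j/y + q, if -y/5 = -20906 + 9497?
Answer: -56975837/19015 ≈ -2996.4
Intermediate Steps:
y = 57045 (y = -5*(-20906 + 9497) = -5*(-11409) = 57045)
q = -2996
j/y + q = -20691/57045 - 2996 = -20691*1/57045 - 2996 = -6897/19015 - 2996 = -56975837/19015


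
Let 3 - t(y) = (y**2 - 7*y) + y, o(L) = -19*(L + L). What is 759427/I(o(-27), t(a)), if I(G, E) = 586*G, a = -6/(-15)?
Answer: 759427/601236 ≈ 1.2631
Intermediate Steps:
a = 2/5 (a = -6*(-1/15) = 2/5 ≈ 0.40000)
o(L) = -38*L
t(y) = 3 - y**2 + 6*y (t(y) = 3 - ((y**2 - 7*y) + y) = 3 - (y**2 - 6*y) = 3 + (-y**2 + 6*y) = 3 - y**2 + 6*y)
759427/I(o(-27), t(a)) = 759427/((586*(-38*(-27)))) = 759427/((586*1026)) = 759427/601236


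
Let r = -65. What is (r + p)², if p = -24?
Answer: 7921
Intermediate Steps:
(r + p)² = (-65 - 24)² = (-89)² = 7921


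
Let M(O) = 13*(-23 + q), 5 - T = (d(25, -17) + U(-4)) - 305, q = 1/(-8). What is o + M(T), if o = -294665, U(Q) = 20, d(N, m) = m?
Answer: -2359725/8 ≈ -2.9497e+5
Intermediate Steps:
q = -⅛ ≈ -0.12500
T = 307 (T = 5 - ((-17 + 20) - 305) = 5 - (3 - 305) = 5 - 1*(-302) = 5 + 302 = 307)
M(O) = -2405/8 (M(O) = 13*(-23 - ⅛) = 13*(-185/8) = -2405/8)
o + M(T) = -294665 - 2405/8 = -2359725/8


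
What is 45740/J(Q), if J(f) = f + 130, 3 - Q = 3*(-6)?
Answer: 45740/151 ≈ 302.91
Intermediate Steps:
Q = 21 (Q = 3 - 3*(-6) = 3 - 1*(-18) = 3 + 18 = 21)
J(f) = 130 + f
45740/J(Q) = 45740/(130 + 21) = 45740/151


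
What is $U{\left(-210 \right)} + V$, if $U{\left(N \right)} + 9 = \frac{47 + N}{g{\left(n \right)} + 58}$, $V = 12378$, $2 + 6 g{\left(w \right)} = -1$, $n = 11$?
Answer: $\frac{1422109}{115} \approx 12366.0$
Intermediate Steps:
$g{\left(w \right)} = - \frac{1}{2}$ ($g{\left(w \right)} = - \frac{1}{3} + \frac{1}{6} \left(-1\right) = - \frac{1}{3} - \frac{1}{6} = - \frac{1}{2}$)
$U{\left(N \right)} = - \frac{941}{115} + \frac{2 N}{115}$ ($U{\left(N \right)} = -9 + \frac{47 + N}{- \frac{1}{2} + 58} = -9 + \frac{47 + N}{\frac{115}{2}} = -9 + \left(47 + N\right) \frac{2}{115} = -9 + \left(\frac{94}{115} + \frac{2 N}{115}\right) = - \frac{941}{115} + \frac{2 N}{115}$)
$U{\left(-210 \right)} + V = \left(- \frac{941}{115} + \frac{2}{115} \left(-210\right)\right) + 12378 = \left(- \frac{941}{115} - \frac{84}{23}\right) + 12378 = - \frac{1361}{115} + 12378 = \frac{1422109}{115}$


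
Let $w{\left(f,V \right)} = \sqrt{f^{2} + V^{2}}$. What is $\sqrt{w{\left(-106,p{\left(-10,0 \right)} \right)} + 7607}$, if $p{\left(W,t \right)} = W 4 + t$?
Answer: $\sqrt{7607 + 2 \sqrt{3209}} \approx 87.865$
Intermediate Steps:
$p{\left(W,t \right)} = t + 4 W$ ($p{\left(W,t \right)} = 4 W + t = t + 4 W$)
$w{\left(f,V \right)} = \sqrt{V^{2} + f^{2}}$
$\sqrt{w{\left(-106,p{\left(-10,0 \right)} \right)} + 7607} = \sqrt{\sqrt{\left(0 + 4 \left(-10\right)\right)^{2} + \left(-106\right)^{2}} + 7607} = \sqrt{\sqrt{\left(0 - 40\right)^{2} + 11236} + 7607} = \sqrt{\sqrt{\left(-40\right)^{2} + 11236} + 7607} = \sqrt{\sqrt{1600 + 11236} + 7607} = \sqrt{\sqrt{12836} + 7607} = \sqrt{2 \sqrt{3209} + 7607} = \sqrt{7607 + 2 \sqrt{3209}}$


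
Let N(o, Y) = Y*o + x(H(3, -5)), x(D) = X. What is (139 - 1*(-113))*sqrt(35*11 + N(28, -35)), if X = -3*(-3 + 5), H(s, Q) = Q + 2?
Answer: 252*I*sqrt(601) ≈ 6177.9*I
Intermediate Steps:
H(s, Q) = 2 + Q
X = -6 (X = -3*2 = -6)
x(D) = -6
N(o, Y) = -6 + Y*o (N(o, Y) = Y*o - 6 = -6 + Y*o)
(139 - 1*(-113))*sqrt(35*11 + N(28, -35)) = (139 - 1*(-113))*sqrt(35*11 + (-6 - 35*28)) = (139 + 113)*sqrt(385 + (-6 - 980)) = 252*sqrt(385 - 986) = 252*sqrt(-601) = 252*(I*sqrt(601)) = 252*I*sqrt(601)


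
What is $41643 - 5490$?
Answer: $36153$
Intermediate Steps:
$41643 - 5490 = 36153$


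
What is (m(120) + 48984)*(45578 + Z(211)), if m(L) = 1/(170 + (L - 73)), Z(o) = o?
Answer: 486715503381/217 ≈ 2.2429e+9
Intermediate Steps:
m(L) = 1/(97 + L) (m(L) = 1/(170 + (-73 + L)) = 1/(97 + L))
(m(120) + 48984)*(45578 + Z(211)) = (1/(97 + 120) + 48984)*(45578 + 211) = (1/217 + 48984)*45789 = (10629529/217)*45789 = 486715503381/217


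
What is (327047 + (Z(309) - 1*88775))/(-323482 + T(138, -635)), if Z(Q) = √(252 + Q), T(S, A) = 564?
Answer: -119136/161459 - √561/322918 ≈ -0.73794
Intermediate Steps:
(327047 + (Z(309) - 1*88775))/(-323482 + T(138, -635)) = (327047 + (√(252 + 309) - 1*88775))/(-323482 + 564) = (327047 + (√561 - 88775))/(-322918) = (327047 + (-88775 + √561))*(-1/322918) = (238272 + √561)*(-1/322918) = -119136/161459 - √561/322918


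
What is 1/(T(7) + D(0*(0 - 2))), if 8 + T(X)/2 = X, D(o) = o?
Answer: -½ ≈ -0.50000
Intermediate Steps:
T(X) = -16 + 2*X
1/(T(7) + D(0*(0 - 2))) = 1/((-16 + 2*7) + 0*(0 - 2)) = 1/((-16 + 14) + 0*(-2)) = 1/(-2 + 0) = 1/(-2) = -½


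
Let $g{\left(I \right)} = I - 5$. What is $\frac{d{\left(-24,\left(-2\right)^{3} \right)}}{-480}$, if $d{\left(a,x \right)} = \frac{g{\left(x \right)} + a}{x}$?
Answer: $- \frac{37}{3840} \approx -0.0096354$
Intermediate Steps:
$g{\left(I \right)} = -5 + I$
$d{\left(a,x \right)} = \frac{-5 + a + x}{x}$ ($d{\left(a,x \right)} = \frac{\left(-5 + x\right) + a}{x} = \frac{-5 + a + x}{x}$)
$\frac{d{\left(-24,\left(-2\right)^{3} \right)}}{-480} = \frac{\frac{1}{\left(-2\right)^{3}} \left(-5 - 24 + \left(-2\right)^{3}\right)}{-480} = \frac{-5 - 24 - 8}{-8} \left(- \frac{1}{480}\right) = \left(- \frac{1}{8}\right) \left(-37\right) \left(- \frac{1}{480}\right) = \frac{37}{8} \left(- \frac{1}{480}\right) = - \frac{37}{3840}$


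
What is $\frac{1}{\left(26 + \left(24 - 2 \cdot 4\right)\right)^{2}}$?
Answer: $\frac{1}{1764} \approx 0.00056689$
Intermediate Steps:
$\frac{1}{\left(26 + \left(24 - 2 \cdot 4\right)\right)^{2}} = \frac{1}{\left(26 + \left(24 - 8\right)\right)^{2}} = \frac{1}{\left(26 + 16\right)^{2}} = \frac{1}{42^{2}} = \frac{1}{1764}$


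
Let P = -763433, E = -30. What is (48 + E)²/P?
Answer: -324/763433 ≈ -0.00042440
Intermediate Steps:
(48 + E)²/P = (48 - 30)²/(-763433) = 18²*(-1/763433) = 324*(-1/763433) = -324/763433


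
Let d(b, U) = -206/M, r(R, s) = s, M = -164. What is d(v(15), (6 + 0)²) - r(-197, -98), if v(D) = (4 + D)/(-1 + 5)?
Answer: 8139/82 ≈ 99.256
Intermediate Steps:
v(D) = 1 + D/4 (v(D) = (4 + D)/4 = (4 + D)*(¼) = 1 + D/4)
d(b, U) = 103/82 (d(b, U) = -206/(-164) = -206*(-1/164) = 103/82)
d(v(15), (6 + 0)²) - r(-197, -98) = 103/82 - 1*(-98) = 103/82 + 98 = 8139/82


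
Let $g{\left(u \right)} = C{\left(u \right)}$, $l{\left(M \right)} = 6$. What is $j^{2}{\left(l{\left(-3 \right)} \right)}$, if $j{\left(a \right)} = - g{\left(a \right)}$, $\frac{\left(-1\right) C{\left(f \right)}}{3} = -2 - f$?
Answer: $576$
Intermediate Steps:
$C{\left(f \right)} = 6 + 3 f$ ($C{\left(f \right)} = - 3 \left(-2 - f\right) = 6 + 3 f$)
$g{\left(u \right)} = 6 + 3 u$
$j{\left(a \right)} = -6 - 3 a$ ($j{\left(a \right)} = - (6 + 3 a) = -6 - 3 a$)
$j^{2}{\left(l{\left(-3 \right)} \right)} = \left(-6 - 18\right)^{2} = \left(-24\right)^{2} = 576$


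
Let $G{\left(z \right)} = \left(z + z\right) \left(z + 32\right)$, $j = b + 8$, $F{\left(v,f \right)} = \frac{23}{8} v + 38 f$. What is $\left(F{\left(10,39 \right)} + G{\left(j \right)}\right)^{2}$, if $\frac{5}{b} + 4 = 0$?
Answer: $\frac{264745441}{64} \approx 4.1366 \cdot 10^{6}$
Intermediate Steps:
$b = - \frac{5}{4}$ ($b = \frac{5}{-4 + 0} = \frac{5}{-4} = 5 \left(- \frac{1}{4}\right) = - \frac{5}{4} \approx -1.25$)
$F{\left(v,f \right)} = 38 f + \frac{23 v}{8}$ ($F{\left(v,f \right)} = 23 \cdot \frac{1}{8} v + 38 f = \frac{23 v}{8} + 38 f = 38 f + \frac{23 v}{8}$)
$j = \frac{27}{4}$ ($j = - \frac{5}{4} + 8 = \frac{27}{4} \approx 6.75$)
$G{\left(z \right)} = 2 z \left(32 + z\right)$
$\left(F{\left(10,39 \right)} + G{\left(j \right)}\right)^{2} = \left(\left(38 \cdot 39 + \frac{23}{8} \cdot 10\right) + 2 \cdot \frac{27}{4} \left(32 + \frac{27}{4}\right)\right)^{2} = \left(\left(1482 + \frac{115}{4}\right) + 2 \cdot \frac{27}{4} \cdot \frac{155}{4}\right)^{2} = \left(\frac{6043}{4} + \frac{4185}{8}\right)^{2} = \left(\frac{16271}{8}\right)^{2} = \frac{264745441}{64}$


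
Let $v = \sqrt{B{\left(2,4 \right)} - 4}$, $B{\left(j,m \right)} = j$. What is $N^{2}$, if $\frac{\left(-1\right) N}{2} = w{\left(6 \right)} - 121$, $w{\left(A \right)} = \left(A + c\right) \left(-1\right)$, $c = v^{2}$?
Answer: $62500$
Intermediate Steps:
$v = i \sqrt{2}$ ($v = \sqrt{2 - 4} = \sqrt{-2} = i \sqrt{2} \approx 1.4142 i$)
$c = -2$ ($c = \left(i \sqrt{2}\right)^{2} = -2$)
$w{\left(A \right)} = 2 - A$ ($w{\left(A \right)} = \left(A - 2\right) \left(-1\right) = \left(-2 + A\right) \left(-1\right) = 2 - A$)
$N = 250$ ($N = - 2 \left(\left(2 - 6\right) - 121\right) = - 2 \left(-4 - 121\right) = \left(-2\right) \left(-125\right) = 250$)
$N^{2} = 250^{2} = 62500$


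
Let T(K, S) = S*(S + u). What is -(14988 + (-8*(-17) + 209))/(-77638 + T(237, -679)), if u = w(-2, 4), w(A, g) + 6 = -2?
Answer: -807/20465 ≈ -0.039433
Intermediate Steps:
w(A, g) = -8 (w(A, g) = -6 - 2 = -8)
u = -8
T(K, S) = S*(-8 + S) (T(K, S) = S*(S - 8) = S*(-8 + S))
-(14988 + (-8*(-17) + 209))/(-77638 + T(237, -679)) = -(14988 + (-8*(-17) + 209))/(-77638 - 679*(-8 - 679)) = -(14988 + (136 + 209))/(-77638 - 679*(-687)) = -(14988 + 345)/(-77638 + 466473) = -15333/388835 = -1*807/20465 = -807/20465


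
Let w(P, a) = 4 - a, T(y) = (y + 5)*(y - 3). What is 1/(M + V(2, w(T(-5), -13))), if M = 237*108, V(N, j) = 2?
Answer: 1/25598 ≈ 3.9066e-5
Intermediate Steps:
T(y) = (-3 + y)*(5 + y) (T(y) = (5 + y)*(-3 + y) = (-3 + y)*(5 + y))
M = 25596
1/(M + V(2, w(T(-5), -13))) = 1/(25596 + 2) = 1/25598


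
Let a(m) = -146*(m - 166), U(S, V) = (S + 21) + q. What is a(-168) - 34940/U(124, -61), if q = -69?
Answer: 917781/19 ≈ 48304.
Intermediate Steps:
U(S, V) = -48 + S (U(S, V) = (S + 21) - 69 = (21 + S) - 69 = -48 + S)
a(m) = 24236 - 146*m (a(m) = -146*(-166 + m) = 24236 - 146*m)
a(-168) - 34940/U(124, -61) = (24236 - 146*(-168)) - 34940/(-48 + 124) = (24236 + 24528) - 34940/76 = 48764 - 34940/76 = 48764 - 1*8735/19 = 48764 - 8735/19 = 917781/19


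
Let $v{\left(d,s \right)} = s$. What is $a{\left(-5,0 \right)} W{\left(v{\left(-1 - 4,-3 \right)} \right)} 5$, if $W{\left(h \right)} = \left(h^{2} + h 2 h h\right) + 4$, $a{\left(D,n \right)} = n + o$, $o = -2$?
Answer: $410$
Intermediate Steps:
$a{\left(D,n \right)} = -2 + n$ ($a{\left(D,n \right)} = n - 2 = -2 + n$)
$W{\left(h \right)} = 4 + h^{2} + 2 h^{3}$ ($W{\left(h \right)} = \left(h^{2} + 2 h h h\right) + 4 = \left(h^{2} + 2 h^{2} h\right) + 4 = \left(h^{2} + 2 h^{3}\right) + 4 = 4 + h^{2} + 2 h^{3}$)
$a{\left(-5,0 \right)} W{\left(v{\left(-1 - 4,-3 \right)} \right)} 5 = \left(-2 + 0\right) \left(4 + \left(-3\right)^{2} + 2 \left(-3\right)^{3}\right) 5 = - 2 \left(4 + 9 + 2 \left(-27\right)\right) 5 = - 2 \left(4 + 9 - 54\right) 5 = \left(-2\right) \left(-41\right) 5 = 82 \cdot 5 = 410$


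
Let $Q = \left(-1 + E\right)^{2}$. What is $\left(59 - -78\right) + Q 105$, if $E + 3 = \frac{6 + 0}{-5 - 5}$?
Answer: $\frac{11794}{5} \approx 2358.8$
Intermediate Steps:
$E = - \frac{18}{5}$ ($E = -3 + \frac{6 + 0}{-5 - 5} = -3 + \frac{6}{-10} = -3 + 6 \left(- \frac{1}{10}\right) = -3 - \frac{3}{5} = - \frac{18}{5} \approx -3.6$)
$Q = \frac{529}{25}$ ($Q = \left(-1 - \frac{18}{5}\right)^{2} = \left(- \frac{23}{5}\right)^{2} = \frac{529}{25} \approx 21.16$)
$\left(59 - -78\right) + Q 105 = \left(59 - -78\right) + \frac{529}{25} \cdot 105 = \left(59 + 78\right) + \frac{11109}{5} = 137 + \frac{11109}{5} = \frac{11794}{5}$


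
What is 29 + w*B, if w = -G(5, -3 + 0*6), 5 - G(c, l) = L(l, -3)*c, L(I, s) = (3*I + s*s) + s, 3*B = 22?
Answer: -353/3 ≈ -117.67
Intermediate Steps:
B = 22/3 (B = (1/3)*22 = 22/3 ≈ 7.3333)
L(I, s) = s + s**2 + 3*I (L(I, s) = (3*I + s**2) + s = (s**2 + 3*I) + s = s + s**2 + 3*I)
G(c, l) = 5 - c*(6 + 3*l) (G(c, l) = 5 - (-3 + (-3)**2 + 3*l)*c = 5 - (-3 + 9 + 3*l)*c = 5 - (6 + 3*l)*c = 5 - c*(6 + 3*l))
w = -20 (w = -(5 - 3*5*(2 + (-3 + 0*6))) = -(5 - 3*5*(2 + (-3 + 0))) = -(5 - 3*5*(2 - 3)) = -(5 - 3*5*(-1)) = -(5 + 15) = -1*20 = -20)
29 + w*B = 29 - 20*22/3 = 29 - 440/3 = -353/3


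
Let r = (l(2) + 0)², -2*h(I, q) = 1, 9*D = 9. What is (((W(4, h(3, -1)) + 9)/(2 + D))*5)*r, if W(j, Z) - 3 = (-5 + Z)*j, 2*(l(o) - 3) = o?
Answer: -800/3 ≈ -266.67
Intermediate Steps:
D = 1 (D = (⅑)*9 = 1)
h(I, q) = -½ (h(I, q) = -½*1 = -½)
l(o) = 3 + o/2
W(j, Z) = 3 + j*(-5 + Z) (W(j, Z) = 3 + (-5 + Z)*j = 3 + j*(-5 + Z))
r = 16 (r = ((3 + (½)*2) + 0)² = ((3 + 1) + 0)² = (4 + 0)² = 4² = 16)
(((W(4, h(3, -1)) + 9)/(2 + D))*5)*r = ((((3 - 5*4 - ½*4) + 9)/(2 + 1))*5)*16 = ((((3 - 20 - 2) + 9)/3)*5)*16 = (((-19 + 9)*(⅓))*5)*16 = (-10*⅓*5)*16 = -10/3*5*16 = -50/3*16 = -800/3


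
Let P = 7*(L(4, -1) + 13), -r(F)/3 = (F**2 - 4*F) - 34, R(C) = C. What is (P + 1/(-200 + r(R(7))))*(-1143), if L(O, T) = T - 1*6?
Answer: -7727823/161 ≈ -47999.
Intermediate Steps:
L(O, T) = -6 + T (L(O, T) = T - 6 = -6 + T)
r(F) = 102 - 3*F**2 + 12*F (r(F) = -3*((F**2 - 4*F) - 34) = -3*(-34 + F**2 - 4*F) = 102 - 3*F**2 + 12*F)
P = 42 (P = 7*((-6 - 1) + 13) = 7*(-7 + 13) = 7*6 = 42)
(P + 1/(-200 + r(R(7))))*(-1143) = (42 + 1/(-200 + (102 - 3*7**2 + 12*7)))*(-1143) = (42 + 1/(-200 + (102 - 3*49 + 84)))*(-1143) = (42 + 1/(-200 + (102 - 147 + 84)))*(-1143) = (42 + 1/(-200 + 39))*(-1143) = (42 + 1/(-161))*(-1143) = (42 - 1/161)*(-1143) = (6761/161)*(-1143) = -7727823/161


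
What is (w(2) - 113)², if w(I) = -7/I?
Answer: 54289/4 ≈ 13572.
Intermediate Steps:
(w(2) - 113)² = (-7/2 - 113)² = (-233/2)² = 54289/4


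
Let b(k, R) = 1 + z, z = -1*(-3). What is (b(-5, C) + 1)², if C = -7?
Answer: 25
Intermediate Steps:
z = 3
b(k, R) = 4 (b(k, R) = 1 + 3 = 4)
(b(-5, C) + 1)² = (4 + 1)² = 5² = 25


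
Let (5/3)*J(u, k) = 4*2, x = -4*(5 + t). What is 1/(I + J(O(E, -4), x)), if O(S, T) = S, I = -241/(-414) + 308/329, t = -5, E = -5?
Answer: 97290/614707 ≈ 0.15827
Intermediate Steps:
I = 29543/19458 (I = -241*(-1/414) + 308*(1/329) = 241/414 + 44/47 = 29543/19458 ≈ 1.5183)
x = 0 (x = -4*(5 - 5) = -4*0 = 0)
J(u, k) = 24/5 (J(u, k) = 3*(4*2)/5 = (3/5)*8 = 24/5)
1/(I + J(O(E, -4), x)) = 1/(29543/19458 + 24/5) = 1/(614707/97290) = 97290/614707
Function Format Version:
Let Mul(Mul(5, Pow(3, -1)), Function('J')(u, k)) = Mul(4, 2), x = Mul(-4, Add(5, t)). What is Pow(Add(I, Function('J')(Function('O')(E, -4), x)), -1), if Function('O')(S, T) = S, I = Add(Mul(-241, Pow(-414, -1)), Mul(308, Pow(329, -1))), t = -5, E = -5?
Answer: Rational(97290, 614707) ≈ 0.15827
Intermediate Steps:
I = Rational(29543, 19458) (I = Add(Mul(-241, Rational(-1, 414)), Mul(308, Rational(1, 329))) = Add(Rational(241, 414), Rational(44, 47)) = Rational(29543, 19458) ≈ 1.5183)
x = 0 (x = Mul(-4, Add(5, -5)) = Mul(-4, 0) = 0)
Function('J')(u, k) = Rational(24, 5) (Function('J')(u, k) = Mul(Rational(3, 5), Mul(4, 2)) = Mul(Rational(3, 5), 8) = Rational(24, 5))
Pow(Add(I, Function('J')(Function('O')(E, -4), x)), -1) = Pow(Add(Rational(29543, 19458), Rational(24, 5)), -1) = Pow(Rational(614707, 97290), -1) = Rational(97290, 614707)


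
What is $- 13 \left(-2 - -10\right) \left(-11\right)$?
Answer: $1144$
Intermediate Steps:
$- 13 \left(-2 - -10\right) \left(-11\right) = - 13 \left(-2 + 10\right) \left(-11\right) = \left(-13\right) 8 \left(-11\right) = \left(-104\right) \left(-11\right) = 1144$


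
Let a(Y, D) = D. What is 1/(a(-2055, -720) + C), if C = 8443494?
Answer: 1/8442774 ≈ 1.1844e-7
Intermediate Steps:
1/(a(-2055, -720) + C) = 1/(-720 + 8443494) = 1/8442774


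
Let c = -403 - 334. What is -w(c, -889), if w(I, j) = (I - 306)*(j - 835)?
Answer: -1798132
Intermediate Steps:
c = -737
w(I, j) = (-835 + j)*(-306 + I) (w(I, j) = (-306 + I)*(-835 + j) = (-835 + j)*(-306 + I))
-w(c, -889) = -(255510 - 835*(-737) - 306*(-889) - 737*(-889)) = -(255510 + 615395 + 272034 + 655193) = -1*1798132 = -1798132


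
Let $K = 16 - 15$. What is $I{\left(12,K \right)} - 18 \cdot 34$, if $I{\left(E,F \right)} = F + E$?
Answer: $-599$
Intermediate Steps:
$K = 1$ ($K = 16 - 15 = 1$)
$I{\left(E,F \right)} = E + F$
$I{\left(12,K \right)} - 18 \cdot 34 = \left(12 + 1\right) - 18 \cdot 34 = 13 - 612 = -599$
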